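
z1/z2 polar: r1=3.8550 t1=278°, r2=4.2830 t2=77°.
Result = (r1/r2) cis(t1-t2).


r = 3.8550 / 4.2830 = 0.9001
theta = 278° - 77° = 201° = 201° (mod 360)

0.9001 cis(201°)


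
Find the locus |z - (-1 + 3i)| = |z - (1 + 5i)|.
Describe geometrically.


Equal distances means the locus is the perpendicular bisector of z1 and z2.
Midpoint = ((-1+1)/2, (3+5)/2) = (0, 4.0000)

Perpendicular bisector through (0, 4.0000)


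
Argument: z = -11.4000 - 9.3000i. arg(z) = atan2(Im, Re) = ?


Re = -11.4, Im = -9.3
arg = atan2(-9.3, -11.4) = -140.7928 degrees

arg(z) = -140.7928 degrees


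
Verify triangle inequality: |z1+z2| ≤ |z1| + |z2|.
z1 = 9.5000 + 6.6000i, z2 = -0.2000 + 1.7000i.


|z1| = sqrt(9.5^2 + 6.6^2) = sqrt(133.81) = 11.5676
|z2| = sqrt((-0.2)^2 + 1.7^2) = sqrt(2.93) = 1.7117
z1+z2 = 9.3000 + 8.3000i
|z1+z2| = sqrt(155.38) = 12.4652
|z1|+|z2| = 11.5676 + 1.7117 = 13.2793

|z1+z2| = 12.4652 ≤ |z1|+|z2| = 13.2793 (verified)


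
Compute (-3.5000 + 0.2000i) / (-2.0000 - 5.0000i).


Conjugate of z2 = -2.0000 + 5.0000i
Numerator: (-3.5000 + 0.2000i)(-2.0000 + 5.0000i) = 6.0000 - 17.9000i
Denominator: (-2)^2 + (-5)^2 = 29
Result = (6.0000 - 17.9000i)/29

0.2069 - 0.6172i


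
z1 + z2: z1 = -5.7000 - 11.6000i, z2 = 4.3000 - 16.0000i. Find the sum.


Real: -5.7 + 4.3 = -1.4
Imag: -11.6 - 16 = -27.6

-1.4000 - 27.6000i


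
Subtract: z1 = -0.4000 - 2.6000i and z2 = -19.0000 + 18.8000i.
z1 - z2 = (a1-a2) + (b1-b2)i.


Real: -0.4 + 19 = 18.6
Imag: -2.6 - 18.8 = -21.4

18.6000 - 21.4000i


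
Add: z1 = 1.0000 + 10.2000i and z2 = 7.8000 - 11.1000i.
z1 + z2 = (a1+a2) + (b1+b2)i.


Real: 1 + 7.8 = 8.8
Imag: 10.2 - 11.1 = -0.9

8.8000 - 0.9000i


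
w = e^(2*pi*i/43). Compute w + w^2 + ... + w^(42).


With w = e^(2*pi*i/43), all 43 of the 43th roots of unity w^0 = 1, w, ..., w^(42) sum to 0: 1 + w + ... + w^(42) = (1 - w^43)/(1 - w) = 0 since w^43 = 1, w ≠ 1.
Removing the root 1: w + w^2 + ... + w^(42) = 0 - 1 = -1

Sum = -1


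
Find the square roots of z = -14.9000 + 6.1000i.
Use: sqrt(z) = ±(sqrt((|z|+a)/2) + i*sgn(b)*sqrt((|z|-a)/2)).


|z| = sqrt(222.01+37.21) = 16.1003
sqrt((|z|+a)/2) = sqrt((16.1003+(-14.9))/2) = sqrt(0.6002) = 0.7747
sqrt((|z|-a)/2) = sqrt((16.1003-(-14.9))/2) = sqrt(15.5002) = 3.9370

±(0.7747 + 3.9370i) i.e. 0.7747 + 3.9370i and -0.7747 - 3.9370i


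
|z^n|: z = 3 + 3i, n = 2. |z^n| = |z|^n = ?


|z| = sqrt(9+9) = sqrt(18) = 4.2426
|z^2| = |z|^2 = (sqrt(18))^2 = 18

|z^2| = 18


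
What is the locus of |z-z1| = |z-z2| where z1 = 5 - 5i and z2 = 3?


Equal distances means the locus is the perpendicular bisector of z1 and z2.
Midpoint = ((5+3)/2, (-5+0)/2) = (4.0000, -2.5000)

Perpendicular bisector through (4.0000, -2.5000)


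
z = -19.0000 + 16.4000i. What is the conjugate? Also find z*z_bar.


z_bar = -19.0000 - 16.4000i
z*z_bar = (-19)^2 + 16.4^2 = 361 + 268.96 = 629.96

z_bar = -19.0000 - 16.4000i, z*z_bar = 629.96


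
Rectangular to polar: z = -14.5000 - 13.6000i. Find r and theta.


r = sqrt(210.25+184.96) = sqrt(395.21) = 19.8799
theta = atan2(-13.6, -14.5) = -136.8345 degrees

r = 19.8799, theta = -136.8345 degrees


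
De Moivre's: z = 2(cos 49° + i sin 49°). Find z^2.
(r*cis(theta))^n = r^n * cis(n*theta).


r^2 = 2^2 = 4
n*theta = 2*49° = 98° = 98° (mod 360)
a = 4*cos(98°) = -0.5567
b = 4*sin(98°) = 3.9611

4 cis(98°) = -0.5567 + 3.9611i


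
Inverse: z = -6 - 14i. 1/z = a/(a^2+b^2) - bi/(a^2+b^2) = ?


|z|^2 = 36+196 = 232
1/z = (-6 + 14i)/232

1/z = -0.0259 + 0.0603i


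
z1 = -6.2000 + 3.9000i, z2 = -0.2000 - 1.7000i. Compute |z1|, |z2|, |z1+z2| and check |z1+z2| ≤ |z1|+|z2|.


|z1| = sqrt((-6.2)^2 + 3.9^2) = sqrt(53.65) = 7.3246
|z2| = sqrt((-0.2)^2 + (-1.7)^2) = sqrt(2.93) = 1.7117
z1+z2 = -6.4000 + 2.2000i
|z1+z2| = sqrt(45.8) = 6.7676
|z1|+|z2| = 7.3246 + 1.7117 = 9.0363

|z1+z2| = 6.7676 ≤ |z1|+|z2| = 9.0363 (verified)


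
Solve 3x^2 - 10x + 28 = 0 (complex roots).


disc = (-10)^2 - 4*3*28 = 100 - 336 = -236
sqrt(|disc|) = sqrt(236) = 15.3623
Real part = 10/(2*3) = 1.6667
Imag part = 15.3623/(2*3) = 2.5604

1.6667 ± 2.5604i


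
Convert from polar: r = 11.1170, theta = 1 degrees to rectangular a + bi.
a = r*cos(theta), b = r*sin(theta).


a = 11.1170*cos(1°) = 11.1170*0.99985 = 11.1153
b = 11.1170*sin(1°) = 11.1170*0.01745 = 0.1940

11.1153 + 0.1940i


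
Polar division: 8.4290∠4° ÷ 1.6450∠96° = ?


r = 8.4290 / 1.6450 = 5.1240
theta = 4° - 96° = -92° = 268° (mod 360)

5.1240 cis(268°)


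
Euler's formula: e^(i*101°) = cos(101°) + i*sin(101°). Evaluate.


cos(101°) = -0.1908
sin(101°) = 0.9816

e^(i*101°) = -0.1908 + 0.9816i


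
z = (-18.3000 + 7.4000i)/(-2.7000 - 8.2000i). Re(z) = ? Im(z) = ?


Multiply by conjugate: (-18.3000 + 7.4000i)(-2.7000 + 8.2000i) / ((-2.7)^2 + (-8.2)^2)
Numerator real = -18.3*(-2.7) + 7.4*(-8.2) = -11.27
Numerator imag = 7.4*(-2.7) - (-18.3)*(-8.2) = -170.04
Denominator = 74.53
Re(z) = -11.27/74.53 = -0.1512
Im(z) = -170.04/74.53 = -2.2815

Re(z) = -0.1512, Im(z) = -2.2815


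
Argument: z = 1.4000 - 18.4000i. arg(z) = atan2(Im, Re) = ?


Re = 1.4, Im = -18.4
arg = atan2(-18.4, 1.4) = -85.6489 degrees

arg(z) = -85.6489 degrees


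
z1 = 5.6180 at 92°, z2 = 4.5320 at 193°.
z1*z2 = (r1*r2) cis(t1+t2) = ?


r = 5.6180 * 4.5320 = 25.4608
theta = 92° + 193° = 285° = 285° (mod 360)

25.4608 cis(285°)


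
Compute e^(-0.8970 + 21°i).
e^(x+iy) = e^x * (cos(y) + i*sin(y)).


e^-0.8970 = 0.4078
cos(21°) = 0.9336
sin(21°) = 0.35837
Real = 0.4078*0.9336 = 0.3807
Imag = 0.4078*0.35837 = 0.1461

0.3807 + 0.1461i


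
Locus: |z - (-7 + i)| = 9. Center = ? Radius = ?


|z - z0| = r is a circle with center z0 and radius r.
Center = (-7, 1), radius = 9

Circle with center (-7, 1) and radius 9


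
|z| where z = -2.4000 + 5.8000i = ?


|z| = sqrt((-2.4)^2 + 5.8^2) = sqrt(5.76 + 33.64) = sqrt(39.4) = 6.2769

|z| = 6.2769


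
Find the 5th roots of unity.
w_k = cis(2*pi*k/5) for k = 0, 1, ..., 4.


The 5th roots of unity are cis(360k/5°) for k=0..4
Angle step = 360/5 = 72°
Primitive root: cis(72°)
Primitive root = 0.3090 + 0.9511i

5 roots at angles: 0°, 72°, 144°, 216°, 288°


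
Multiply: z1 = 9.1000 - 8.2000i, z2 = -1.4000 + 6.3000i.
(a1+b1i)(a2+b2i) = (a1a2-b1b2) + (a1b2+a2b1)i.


Real = 9.1*(-1.4) - (-8.2)*6.3 = -12.74 - (-51.66) = 38.92
Imag = 9.1*6.3 - (1.4)*(-8.2) = 57.33 + 11.48 = 68.81

38.9200 + 68.8100i


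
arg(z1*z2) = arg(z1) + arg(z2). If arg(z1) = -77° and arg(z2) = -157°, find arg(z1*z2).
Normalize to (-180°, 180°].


arg(z1*z2) = -77° - 157° = -234°
Normalized to (-180°, 180°]: 126°

126°


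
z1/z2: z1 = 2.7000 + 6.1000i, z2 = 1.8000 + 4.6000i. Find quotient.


Conjugate of z2 = 1.8000 - 4.6000i
Numerator: (2.7000 + 6.1000i)(1.8000 - 4.6000i) = 32.9200 - 1.4400i
Denominator: 1.8^2 + 4.6^2 = 24.4
Result = (32.9200 - 1.4400i)/24.4

1.3492 - 0.0590i


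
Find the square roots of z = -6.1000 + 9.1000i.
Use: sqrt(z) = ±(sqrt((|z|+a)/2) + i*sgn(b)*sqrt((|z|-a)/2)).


|z| = sqrt(37.21+82.81) = 10.9554
sqrt((|z|+a)/2) = sqrt((10.9554+(-6.1))/2) = sqrt(2.4277) = 1.5581
sqrt((|z|-a)/2) = sqrt((10.9554-(-6.1))/2) = sqrt(8.5277) = 2.9202

±(1.5581 + 2.9202i) i.e. 1.5581 + 2.9202i and -1.5581 - 2.9202i


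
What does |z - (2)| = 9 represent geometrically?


|z - z0| = r is a circle with center z0 and radius r.
Center = (2, 0), radius = 9

Circle with center (2, 0) and radius 9


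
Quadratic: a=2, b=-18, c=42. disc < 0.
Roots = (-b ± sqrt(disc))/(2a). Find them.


disc = (-18)^2 - 4*2*42 = 324 - 336 = -12
sqrt(|disc|) = sqrt(12) = 3.4641
Real part = 18/(2*2) = 4.5000
Imag part = 3.4641/(2*2) = 0.8660

4.5000 ± 0.8660i


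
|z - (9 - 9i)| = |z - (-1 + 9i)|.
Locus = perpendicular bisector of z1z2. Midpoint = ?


Equal distances means the locus is the perpendicular bisector of z1 and z2.
Midpoint = ((9+(-1))/2, (-9+9)/2) = (4.0000, 0)

Perpendicular bisector through (4.0000, 0)


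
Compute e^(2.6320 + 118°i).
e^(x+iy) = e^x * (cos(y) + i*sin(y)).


e^2.6320 = 13.9015
cos(118°) = -0.469472
sin(118°) = 0.88295
Real = 13.9015*(-0.469472) = -6.5264
Imag = 13.9015*0.88295 = 12.2743

-6.5264 + 12.2743i


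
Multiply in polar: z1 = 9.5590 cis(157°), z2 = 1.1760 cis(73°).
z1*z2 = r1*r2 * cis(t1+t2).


r = 9.5590 * 1.1760 = 11.2414
theta = 157° + 73° = 230° = 230° (mod 360)

11.2414 cis(230°)


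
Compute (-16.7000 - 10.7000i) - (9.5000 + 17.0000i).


Real: -16.7 - 9.5 = -26.2
Imag: -10.7 - 17 = -27.7

-26.2000 - 27.7000i


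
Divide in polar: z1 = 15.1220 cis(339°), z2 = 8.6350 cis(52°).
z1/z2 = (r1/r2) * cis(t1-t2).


r = 15.1220 / 8.6350 = 1.7512
theta = 339° - 52° = 287° = 287° (mod 360)

1.7512 cis(287°)


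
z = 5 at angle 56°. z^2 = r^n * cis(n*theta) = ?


r^2 = 5^2 = 25
n*theta = 2*56° = 112° = 112° (mod 360)
a = 25*cos(112°) = -9.3652
b = 25*sin(112°) = 23.1796

25 cis(112°) = -9.3652 + 23.1796i


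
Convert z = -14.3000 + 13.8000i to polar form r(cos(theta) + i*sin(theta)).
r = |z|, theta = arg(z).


r = sqrt(204.49+190.44) = sqrt(394.93) = 19.8728
theta = atan2(13.8, -14.3) = 136.0194 degrees

r = 19.8728, theta = 136.0194 degrees


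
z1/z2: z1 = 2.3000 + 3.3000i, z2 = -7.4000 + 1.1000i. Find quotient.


Conjugate of z2 = -7.4000 - 1.1000i
Numerator: (2.3000 + 3.3000i)(-7.4000 - 1.1000i) = -13.3900 - 26.9500i
Denominator: (-7.4)^2 + 1.1^2 = 55.97
Result = (-13.3900 - 26.9500i)/55.97

-0.2392 - 0.4815i


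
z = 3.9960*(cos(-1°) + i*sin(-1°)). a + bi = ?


a = 3.9960*cos(-1°) = 3.9960*0.99985 = 3.9954
b = 3.9960*sin(-1°) = 3.9960*(-0.01745) = -0.0697

3.9954 - 0.0697i


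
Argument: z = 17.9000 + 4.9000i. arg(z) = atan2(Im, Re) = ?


Re = 17.9, Im = 4.9
arg = atan2(4.9, 17.9) = 15.3093 degrees

arg(z) = 15.3093 degrees


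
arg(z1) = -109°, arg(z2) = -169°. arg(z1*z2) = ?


arg(z1*z2) = -109° - 169° = -278°
Normalized to (-180°, 180°]: 82°

82°


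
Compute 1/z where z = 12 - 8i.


|z|^2 = 144+64 = 208
1/z = (12 + 8i)/208

1/z = 0.0577 + 0.0385i


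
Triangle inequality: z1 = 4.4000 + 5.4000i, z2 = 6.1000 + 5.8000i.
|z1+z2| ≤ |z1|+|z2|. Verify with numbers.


|z1| = sqrt(4.4^2 + 5.4^2) = sqrt(48.52) = 6.9656
|z2| = sqrt(6.1^2 + 5.8^2) = sqrt(70.85) = 8.4172
z1+z2 = 10.5000 + 11.2000i
|z1+z2| = sqrt(235.69) = 15.3522
|z1|+|z2| = 6.9656 + 8.4172 = 15.3828

|z1+z2| = 15.3522 ≤ |z1|+|z2| = 15.3828 (verified)


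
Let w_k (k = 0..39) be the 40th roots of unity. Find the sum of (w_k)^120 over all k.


The roots are w_k = w^k with w = e^(2*pi*i/40), and (w^k)^120 = (w^120)^k.
So S = 1 + u + u^2 + ... + u^(39) with u = w^120.
120 = 3*40 + 0, so 120 is a multiple of 40 and u = (w^40)^3 = 1.
Every one of the 40 terms equals 1: S = 40

S = 40


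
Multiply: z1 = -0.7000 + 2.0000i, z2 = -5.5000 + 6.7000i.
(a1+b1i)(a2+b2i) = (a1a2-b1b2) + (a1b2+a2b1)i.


Real = -0.7*(-5.5) - 2*6.7 = 3.85 - 13.4 = -9.55
Imag = -0.7*6.7 - (5.5)*2 = -4.69 - (11) = -15.69

-9.5500 - 15.6900i


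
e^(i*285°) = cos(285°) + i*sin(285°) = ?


cos(285°) = 0.2588
sin(285°) = -0.9659

e^(i*285°) = 0.2588 - 0.9659i


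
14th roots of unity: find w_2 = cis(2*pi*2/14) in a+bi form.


Angle = 360*2/14 = 51.4286°
a = cos(51.4286°) = 0.6235
b = sin(51.4286°) = 0.7818

0.6235 + 0.7818i


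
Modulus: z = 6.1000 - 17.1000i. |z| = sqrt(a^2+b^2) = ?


|z| = sqrt(6.1^2 + (-17.1)^2) = sqrt(37.21 + 292.41) = sqrt(329.62) = 18.1554

|z| = 18.1554


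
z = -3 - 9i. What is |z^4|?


|z| = sqrt(9+81) = sqrt(90) = 9.4868
|z^4| = |z|^4 = (sqrt(90))^4 = 90^2 = 8100

|z^4| = 8100


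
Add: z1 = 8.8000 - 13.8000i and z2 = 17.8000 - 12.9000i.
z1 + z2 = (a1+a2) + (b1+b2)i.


Real: 8.8 + 17.8 = 26.6
Imag: -13.8 - 12.9 = -26.7

26.6000 - 26.7000i


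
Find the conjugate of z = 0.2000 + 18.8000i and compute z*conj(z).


z_bar = 0.2000 - 18.8000i
z*z_bar = 0.2^2 + 18.8^2 = 0.04 + 353.44 = 353.48

z_bar = 0.2000 - 18.8000i, z*z_bar = 353.48


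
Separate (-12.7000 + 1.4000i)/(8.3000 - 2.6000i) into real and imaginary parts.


Multiply by conjugate: (-12.7000 + 1.4000i)(8.3000 + 2.6000i) / (8.3^2 + (-2.6)^2)
Numerator real = -12.7*8.3 + 1.4*(-2.6) = -109.05
Numerator imag = 1.4*8.3 - (-12.7)*(-2.6) = -21.4
Denominator = 75.65
Re(z) = -109.05/75.65 = -1.4415
Im(z) = -21.4/75.65 = -0.2829

Re(z) = -1.4415, Im(z) = -0.2829


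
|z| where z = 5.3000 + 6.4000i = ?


|z| = sqrt(5.3^2 + 6.4^2) = sqrt(28.09 + 40.96) = sqrt(69.05) = 8.3096

|z| = 8.3096


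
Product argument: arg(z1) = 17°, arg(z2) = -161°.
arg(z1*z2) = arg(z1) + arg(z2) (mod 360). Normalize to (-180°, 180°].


arg(z1*z2) = 17° - 161° = -144°
Normalized to (-180°, 180°]: -144°

-144°


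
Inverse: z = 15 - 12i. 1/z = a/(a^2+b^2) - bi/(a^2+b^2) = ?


|z|^2 = 225+144 = 369
1/z = (15 + 12i)/369

1/z = 0.0407 + 0.0325i


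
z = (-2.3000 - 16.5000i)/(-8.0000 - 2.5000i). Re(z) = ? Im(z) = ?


Multiply by conjugate: (-2.3000 - 16.5000i)(-8.0000 + 2.5000i) / ((-8)^2 + (-2.5)^2)
Numerator real = -2.3*(-8) - (16.5)*(-2.5) = 59.65
Numerator imag = -16.5*(-8) - (-2.3)*(-2.5) = 126.25
Denominator = 70.25
Re(z) = 59.65/70.25 = 0.8491
Im(z) = 126.25/70.25 = 1.7972

Re(z) = 0.8491, Im(z) = 1.7972


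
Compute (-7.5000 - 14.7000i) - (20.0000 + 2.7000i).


Real: -7.5 - 20 = -27.5
Imag: -14.7 - 2.7 = -17.4

-27.5000 - 17.4000i


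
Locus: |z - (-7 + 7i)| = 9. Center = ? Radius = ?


|z - z0| = r is a circle with center z0 and radius r.
Center = (-7, 7), radius = 9

Circle with center (-7, 7) and radius 9


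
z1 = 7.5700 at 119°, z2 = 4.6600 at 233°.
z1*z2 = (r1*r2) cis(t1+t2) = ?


r = 7.5700 * 4.6600 = 35.2762
theta = 119° + 233° = 352° = 352° (mod 360)

35.2762 cis(352°)


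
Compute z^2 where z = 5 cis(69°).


r^2 = 5^2 = 25
n*theta = 2*69° = 138° = 138° (mod 360)
a = 25*cos(138°) = -18.5786
b = 25*sin(138°) = 16.7283

25 cis(138°) = -18.5786 + 16.7283i


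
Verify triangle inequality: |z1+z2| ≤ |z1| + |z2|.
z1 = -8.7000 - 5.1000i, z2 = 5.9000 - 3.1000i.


|z1| = sqrt((-8.7)^2 + (-5.1)^2) = sqrt(101.7) = 10.0846
|z2| = sqrt(5.9^2 + (-3.1)^2) = sqrt(44.42) = 6.6648
z1+z2 = -2.8000 - 8.2000i
|z1+z2| = sqrt(75.08) = 8.6649
|z1|+|z2| = 10.0846 + 6.6648 = 16.7494

|z1+z2| = 8.6649 ≤ |z1|+|z2| = 16.7494 (verified)


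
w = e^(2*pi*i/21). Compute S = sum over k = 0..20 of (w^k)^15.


The roots are w_k = w^k with w = e^(2*pi*i/21), and (w^k)^15 = (w^15)^k.
So S = 1 + u + u^2 + ... + u^(20) with u = w^15.
15 = 0*21 + 15, so 15 is not a multiple of 21: u = w^15 ≠ 1 (w is a primitive 21th root), while u^21 = (w^21)^15 = 1.
Geometric series: S = (1 - u^21)/(1 - u) = (1 - 1)/(1 - u) = 0

S = 0


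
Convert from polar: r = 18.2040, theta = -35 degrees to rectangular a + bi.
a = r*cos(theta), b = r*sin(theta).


a = 18.2040*cos(-35°) = 18.2040*0.81915 = 14.9118
b = 18.2040*sin(-35°) = 18.2040*(-0.573576) = -10.4414

14.9118 - 10.4414i


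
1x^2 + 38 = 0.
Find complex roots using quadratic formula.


disc = 0^2 - 4*1*38 = 0 - 152 = -152
sqrt(|disc|) = sqrt(152) = 12.3288
Real part = 0/(2*1) = 0
Imag part = 12.3288/(2*1) = 6.1644

0 ± 6.1644i


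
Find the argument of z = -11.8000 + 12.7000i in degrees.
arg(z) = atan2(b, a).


Re = -11.8, Im = 12.7
arg = atan2(12.7, -11.8) = 132.8962 degrees

arg(z) = 132.8962 degrees


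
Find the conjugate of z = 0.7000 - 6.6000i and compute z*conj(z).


z_bar = 0.7000 + 6.6000i
z*z_bar = 0.7^2 + (-6.6)^2 = 0.49 + 43.56 = 44.05

z_bar = 0.7000 + 6.6000i, z*z_bar = 44.05


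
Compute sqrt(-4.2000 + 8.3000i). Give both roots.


|z| = sqrt(17.64+68.89) = 9.3022
sqrt((|z|+a)/2) = sqrt((9.3022+(-4.2))/2) = sqrt(2.5511) = 1.5972
sqrt((|z|-a)/2) = sqrt((9.3022-(-4.2))/2) = sqrt(6.7511) = 2.5983

±(1.5972 + 2.5983i) i.e. 1.5972 + 2.5983i and -1.5972 - 2.5983i


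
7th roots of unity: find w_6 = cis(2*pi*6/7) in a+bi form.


Angle = 360*6/7 = 308.5714°
a = cos(308.5714°) = 0.6235
b = sin(308.5714°) = -0.7818

0.6235 - 0.7818i


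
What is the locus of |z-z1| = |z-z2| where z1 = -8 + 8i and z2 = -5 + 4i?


Equal distances means the locus is the perpendicular bisector of z1 and z2.
Midpoint = ((-8+(-5))/2, (8+4)/2) = (-6.5000, 6.0000)

Perpendicular bisector through (-6.5000, 6.0000)


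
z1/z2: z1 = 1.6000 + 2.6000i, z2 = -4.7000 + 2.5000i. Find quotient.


Conjugate of z2 = -4.7000 - 2.5000i
Numerator: (1.6000 + 2.6000i)(-4.7000 - 2.5000i) = -1.0200 - 16.2200i
Denominator: (-4.7)^2 + 2.5^2 = 28.34
Result = (-1.0200 - 16.2200i)/28.34

-0.0360 - 0.5723i


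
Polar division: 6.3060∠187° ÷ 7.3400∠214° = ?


r = 6.3060 / 7.3400 = 0.8591
theta = 187° - 214° = -27° = 333° (mod 360)

0.8591 cis(333°)


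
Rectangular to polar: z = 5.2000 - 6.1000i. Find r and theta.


r = sqrt(27.04+37.21) = sqrt(64.25) = 8.0156
theta = atan2(-6.1, 5.2) = -49.5538 degrees

r = 8.0156, theta = -49.5538 degrees


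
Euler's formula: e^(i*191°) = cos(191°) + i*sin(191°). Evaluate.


cos(191°) = -0.9816
sin(191°) = -0.1908

e^(i*191°) = -0.9816 - 0.1908i


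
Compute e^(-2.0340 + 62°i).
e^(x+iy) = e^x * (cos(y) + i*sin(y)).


e^-2.0340 = 0.1308
cos(62°) = 0.4695
sin(62°) = 0.8829
Real = 0.1308*0.4695 = 0.0614
Imag = 0.1308*0.8829 = 0.1155

0.0614 + 0.1155i


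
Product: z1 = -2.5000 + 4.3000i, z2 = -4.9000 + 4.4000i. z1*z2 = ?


Real = -2.5*(-4.9) - 4.3*4.4 = 12.25 - 18.92 = -6.67
Imag = -2.5*4.4 - (4.9)*4.3 = -11 - (21.07) = -32.07

-6.6700 - 32.0700i


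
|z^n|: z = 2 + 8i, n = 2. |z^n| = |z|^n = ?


|z| = sqrt(4+64) = sqrt(68) = 8.2462
|z^2| = |z|^2 = (sqrt(68))^2 = 68

|z^2| = 68


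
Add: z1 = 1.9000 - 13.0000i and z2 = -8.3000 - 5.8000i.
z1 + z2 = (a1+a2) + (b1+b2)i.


Real: 1.9 - 8.3 = -6.4
Imag: -13 - 5.8 = -18.8

-6.4000 - 18.8000i


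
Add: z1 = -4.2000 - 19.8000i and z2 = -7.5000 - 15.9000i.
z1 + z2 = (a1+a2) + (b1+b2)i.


Real: -4.2 - 7.5 = -11.7
Imag: -19.8 - 15.9 = -35.7

-11.7000 - 35.7000i


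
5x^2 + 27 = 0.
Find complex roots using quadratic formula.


disc = 0^2 - 4*5*27 = 0 - 540 = -540
sqrt(|disc|) = sqrt(540) = 23.2379
Real part = 0/(2*5) = 0
Imag part = 23.2379/(2*5) = 2.3238

0 ± 2.3238i


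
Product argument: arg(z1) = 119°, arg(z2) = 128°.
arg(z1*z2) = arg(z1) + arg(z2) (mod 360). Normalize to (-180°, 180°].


arg(z1*z2) = 119° + 128° = 247°
Normalized to (-180°, 180°]: -113°

-113°


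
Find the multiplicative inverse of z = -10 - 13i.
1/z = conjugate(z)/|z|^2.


|z|^2 = 100+169 = 269
1/z = (-10 + 13i)/269

1/z = -0.0372 + 0.0483i


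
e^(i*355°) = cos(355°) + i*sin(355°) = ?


cos(355°) = 0.9962
sin(355°) = -0.0872

e^(i*355°) = 0.9962 - 0.0872i


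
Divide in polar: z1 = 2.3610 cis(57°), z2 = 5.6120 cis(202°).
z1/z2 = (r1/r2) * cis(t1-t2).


r = 2.3610 / 5.6120 = 0.4207
theta = 57° - 202° = -145° = 215° (mod 360)

0.4207 cis(215°)


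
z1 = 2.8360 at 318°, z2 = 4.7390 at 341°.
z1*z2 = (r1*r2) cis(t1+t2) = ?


r = 2.8360 * 4.7390 = 13.4398
theta = 318° + 341° = 659° = 299° (mod 360)

13.4398 cis(299°)


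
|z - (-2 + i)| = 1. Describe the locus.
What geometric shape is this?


|z - z0| = r is a circle with center z0 and radius r.
Center = (-2, 1), radius = 1

Circle with center (-2, 1) and radius 1


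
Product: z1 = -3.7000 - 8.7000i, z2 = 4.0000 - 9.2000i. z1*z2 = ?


Real = -3.7*4 - (-8.7)*(-9.2) = -14.8 - 80.04 = -94.84
Imag = -3.7*(-9.2) + 4*(-8.7) = 34.04 - (34.8) = -0.76

-94.8400 - 0.7600i


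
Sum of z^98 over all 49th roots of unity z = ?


The roots are w_k = w^k with w = e^(2*pi*i/49), and (w^k)^98 = (w^98)^k.
So S = 1 + u + u^2 + ... + u^(48) with u = w^98.
98 = 2*49 + 0, so 98 is a multiple of 49 and u = (w^49)^2 = 1.
Every one of the 49 terms equals 1: S = 49

S = 49


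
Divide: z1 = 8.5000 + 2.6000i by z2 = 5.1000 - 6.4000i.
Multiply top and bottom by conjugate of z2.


Conjugate of z2 = 5.1000 + 6.4000i
Numerator: (8.5000 + 2.6000i)(5.1000 + 6.4000i) = 26.7100 + 67.6600i
Denominator: 5.1^2 + (-6.4)^2 = 66.97
Result = (26.7100 + 67.6600i)/66.97

0.3988 + 1.0103i


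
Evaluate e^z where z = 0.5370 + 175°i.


e^0.5370 = 1.7109
cos(175°) = -0.9962
sin(175°) = 0.08716
Real = 1.7109*(-0.9962) = -1.7044
Imag = 1.7109*0.08716 = 0.1491

-1.7044 + 0.1491i


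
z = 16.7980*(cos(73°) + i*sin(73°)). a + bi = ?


a = 16.7980*cos(73°) = 16.7980*0.292372 = 4.9113
b = 16.7980*sin(73°) = 16.7980*0.956305 = 16.0640

4.9113 + 16.0640i


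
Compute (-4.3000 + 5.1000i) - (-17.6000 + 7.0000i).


Real: -4.3 + 17.6 = 13.3
Imag: 5.1 - 7 = -1.9

13.3000 - 1.9000i


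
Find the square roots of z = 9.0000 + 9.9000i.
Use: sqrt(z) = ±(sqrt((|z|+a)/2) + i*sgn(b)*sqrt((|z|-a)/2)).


|z| = sqrt(81+98.01) = 13.3795
sqrt((|z|+a)/2) = sqrt((13.3795+9)/2) = sqrt(11.1897) = 3.3451
sqrt((|z|-a)/2) = sqrt((13.3795-9)/2) = sqrt(2.1897) = 1.4798

±(3.3451 + 1.4798i) i.e. 3.3451 + 1.4798i and -3.3451 - 1.4798i


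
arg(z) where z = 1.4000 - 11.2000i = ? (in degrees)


Re = 1.4, Im = -11.2
arg = atan2(-11.2, 1.4) = -82.8750 degrees

arg(z) = -82.8750 degrees


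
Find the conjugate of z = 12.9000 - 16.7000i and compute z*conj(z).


z_bar = 12.9000 + 16.7000i
z*z_bar = 12.9^2 + (-16.7)^2 = 166.41 + 278.89 = 445.3

z_bar = 12.9000 + 16.7000i, z*z_bar = 445.3


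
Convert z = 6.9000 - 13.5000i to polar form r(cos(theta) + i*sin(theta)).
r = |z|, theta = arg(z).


r = sqrt(47.61+182.25) = sqrt(229.86) = 15.1611
theta = atan2(-13.5, 6.9) = -62.9279 degrees

r = 15.1611, theta = -62.9279 degrees


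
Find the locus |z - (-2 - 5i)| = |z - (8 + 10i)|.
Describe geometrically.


Equal distances means the locus is the perpendicular bisector of z1 and z2.
Midpoint = ((-2+8)/2, (-5+10)/2) = (3.0000, 2.5000)

Perpendicular bisector through (3.0000, 2.5000)


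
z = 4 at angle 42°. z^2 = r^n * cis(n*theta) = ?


r^2 = 4^2 = 16
n*theta = 2*42° = 84° = 84° (mod 360)
a = 16*cos(84°) = 1.6725
b = 16*sin(84°) = 15.9124

16 cis(84°) = 1.6725 + 15.9124i


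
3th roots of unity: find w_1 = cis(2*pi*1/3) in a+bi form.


Angle = 360*1/3 = 120°
a = cos(120°) = -0.5000
b = sin(120°) = 0.8660

-0.5000 + 0.8660i


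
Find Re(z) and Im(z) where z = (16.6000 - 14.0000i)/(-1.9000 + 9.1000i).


Multiply by conjugate: (16.6000 - 14.0000i)(-1.9000 - 9.1000i) / ((-1.9)^2 + 9.1^2)
Numerator real = 16.6*(-1.9) - (14)*9.1 = -158.94
Numerator imag = -14*(-1.9) - 16.6*9.1 = -124.46
Denominator = 86.42
Re(z) = -158.94/86.42 = -1.8392
Im(z) = -124.46/86.42 = -1.4402

Re(z) = -1.8392, Im(z) = -1.4402


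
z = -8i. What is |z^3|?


|z| = sqrt(0+64) = sqrt(64) = 8
|z^3| = |z|^3 = 8^3 = 512

|z^3| = 512


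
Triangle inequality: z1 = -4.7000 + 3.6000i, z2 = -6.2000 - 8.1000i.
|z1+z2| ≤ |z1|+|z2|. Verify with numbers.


|z1| = sqrt((-4.7)^2 + 3.6^2) = sqrt(35.05) = 5.9203
|z2| = sqrt((-6.2)^2 + (-8.1)^2) = sqrt(104.05) = 10.2005
z1+z2 = -10.9000 - 4.5000i
|z1+z2| = sqrt(139.06) = 11.7924
|z1|+|z2| = 5.9203 + 10.2005 = 16.1208

|z1+z2| = 11.7924 ≤ |z1|+|z2| = 16.1208 (verified)


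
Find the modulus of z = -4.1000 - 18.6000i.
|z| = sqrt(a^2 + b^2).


|z| = sqrt((-4.1)^2 + (-18.6)^2) = sqrt(16.81 + 345.96) = sqrt(362.77) = 19.0465

|z| = 19.0465


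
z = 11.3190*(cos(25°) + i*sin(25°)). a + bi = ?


a = 11.3190*cos(25°) = 11.3190*0.90631 = 10.2585
b = 11.3190*sin(25°) = 11.3190*0.42262 = 4.7836

10.2585 + 4.7836i


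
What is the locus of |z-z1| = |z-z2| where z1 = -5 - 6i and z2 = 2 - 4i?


Equal distances means the locus is the perpendicular bisector of z1 and z2.
Midpoint = ((-5+2)/2, (-6+(-4))/2) = (-1.5000, -5.0000)

Perpendicular bisector through (-1.5000, -5.0000)


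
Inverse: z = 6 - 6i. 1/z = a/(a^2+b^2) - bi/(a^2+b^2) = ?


|z|^2 = 36+36 = 72
1/z = (6 + 6i)/72

1/z = 0.0833 + 0.0833i


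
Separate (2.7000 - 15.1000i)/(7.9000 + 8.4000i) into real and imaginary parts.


Multiply by conjugate: (2.7000 - 15.1000i)(7.9000 - 8.4000i) / (7.9^2 + 8.4^2)
Numerator real = 2.7*7.9 - (15.1)*8.4 = -105.51
Numerator imag = -15.1*7.9 - 2.7*8.4 = -141.97
Denominator = 132.97
Re(z) = -105.51/132.97 = -0.7935
Im(z) = -141.97/132.97 = -1.0677

Re(z) = -0.7935, Im(z) = -1.0677


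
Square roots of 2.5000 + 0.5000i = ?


|z| = sqrt(6.25+0.25) = 2.5495
sqrt((|z|+a)/2) = sqrt((2.5495+2.5)/2) = sqrt(2.5248) = 1.5889
sqrt((|z|-a)/2) = sqrt((2.5495-2.5)/2) = sqrt(0.0248) = 0.1573

±(1.5889 + 0.1573i) i.e. 1.5889 + 0.1573i and -1.5889 - 0.1573i


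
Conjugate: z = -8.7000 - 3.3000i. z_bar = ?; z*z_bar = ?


z_bar = -8.7000 + 3.3000i
z*z_bar = (-8.7)^2 + (-3.3)^2 = 75.69 + 10.89 = 86.58

z_bar = -8.7000 + 3.3000i, z*z_bar = 86.58


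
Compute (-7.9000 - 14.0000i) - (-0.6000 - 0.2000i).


Real: -7.9 + 0.6 = -7.3
Imag: -14 + 0.2 = -13.8

-7.3000 - 13.8000i


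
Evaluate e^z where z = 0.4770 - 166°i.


e^0.4770 = 1.61123
cos(-166°) = -0.9703
sin(-166°) = -0.2419
Real = 1.61123*(-0.9703) = -1.5634
Imag = 1.61123*(-0.2419) = -0.3898

-1.5634 - 0.3898i


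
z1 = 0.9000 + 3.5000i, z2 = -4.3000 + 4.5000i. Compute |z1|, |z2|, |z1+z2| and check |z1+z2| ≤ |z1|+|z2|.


|z1| = sqrt(0.9^2 + 3.5^2) = sqrt(13.06) = 3.6139
|z2| = sqrt((-4.3)^2 + 4.5^2) = sqrt(38.74) = 6.2241
z1+z2 = -3.4000 + 8.0000i
|z1+z2| = sqrt(75.56) = 8.6925
|z1|+|z2| = 3.6139 + 6.2241 = 9.8380

|z1+z2| = 8.6925 ≤ |z1|+|z2| = 9.8380 (verified)


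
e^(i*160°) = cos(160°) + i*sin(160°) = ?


cos(160°) = -0.9397
sin(160°) = 0.3420

e^(i*160°) = -0.9397 + 0.3420i


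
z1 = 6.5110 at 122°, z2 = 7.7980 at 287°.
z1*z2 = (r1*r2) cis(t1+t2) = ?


r = 6.5110 * 7.7980 = 50.7728
theta = 122° + 287° = 409° = 49° (mod 360)

50.7728 cis(49°)


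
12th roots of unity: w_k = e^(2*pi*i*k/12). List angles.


The 12th roots of unity are cis(360k/12°) for k=0..11
Angle step = 360/12 = 30°
Primitive root: cis(30°)
Primitive root = 0.8660 + 0.5000i

12 roots at angles: 0°, 30°, 60°, 90°, 120°, 150°, 180°, 210°, 240°, 270°, 300°, 330°


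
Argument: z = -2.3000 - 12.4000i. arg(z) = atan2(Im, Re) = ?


Re = -2.3, Im = -12.4
arg = atan2(-12.4, -2.3) = -100.5080 degrees

arg(z) = -100.5080 degrees


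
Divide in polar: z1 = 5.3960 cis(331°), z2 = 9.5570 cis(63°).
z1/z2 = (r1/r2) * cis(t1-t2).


r = 5.3960 / 9.5570 = 0.5646
theta = 331° - 63° = 268° = 268° (mod 360)

0.5646 cis(268°)


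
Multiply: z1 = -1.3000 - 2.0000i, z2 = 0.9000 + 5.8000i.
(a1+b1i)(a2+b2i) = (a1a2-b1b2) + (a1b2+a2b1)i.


Real = -1.3*0.9 - (-2)*5.8 = -1.17 - (-11.6) = 10.43
Imag = -1.3*5.8 + 0.9*(-2) = -7.54 - (1.8) = -9.34

10.4300 - 9.3400i


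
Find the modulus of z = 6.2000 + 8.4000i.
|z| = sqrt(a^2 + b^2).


|z| = sqrt(6.2^2 + 8.4^2) = sqrt(38.44 + 70.56) = sqrt(109) = 10.4403

|z| = 10.4403


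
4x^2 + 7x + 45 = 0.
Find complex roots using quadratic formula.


disc = 7^2 - 4*4*45 = 49 - 720 = -671
sqrt(|disc|) = sqrt(671) = 25.9037
Real part = -7/(2*4) = -0.8750
Imag part = 25.9037/(2*4) = 3.2380

-0.8750 ± 3.2380i


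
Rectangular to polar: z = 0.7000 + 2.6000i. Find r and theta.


r = sqrt(0.49+6.76) = sqrt(7.25) = 2.6926
theta = atan2(2.6, 0.7) = 74.9315 degrees

r = 2.6926, theta = 74.9315 degrees


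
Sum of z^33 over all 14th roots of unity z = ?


The roots are w_k = w^k with w = e^(2*pi*i/14), and (w^k)^33 = (w^33)^k.
So S = 1 + u + u^2 + ... + u^(13) with u = w^33.
33 = 2*14 + 5, so 33 is not a multiple of 14: u = (w^14)^2 * w^5 = w^5 ≠ 1 (w is a primitive 14th root), while u^14 = (w^14)^33 = 1.
Geometric series: S = (1 - u^14)/(1 - u) = (1 - 1)/(1 - u) = 0

S = 0


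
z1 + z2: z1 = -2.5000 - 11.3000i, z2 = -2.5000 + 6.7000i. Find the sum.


Real: -2.5 - 2.5 = -5
Imag: -11.3 + 6.7 = -4.6

-5.0000 - 4.6000i


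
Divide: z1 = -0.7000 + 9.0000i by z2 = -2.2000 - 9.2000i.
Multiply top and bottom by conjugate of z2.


Conjugate of z2 = -2.2000 + 9.2000i
Numerator: (-0.7000 + 9.0000i)(-2.2000 + 9.2000i) = -81.2600 - 26.2400i
Denominator: (-2.2)^2 + (-9.2)^2 = 89.48
Result = (-81.2600 - 26.2400i)/89.48

-0.9081 - 0.2932i


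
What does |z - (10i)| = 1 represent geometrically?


|z - z0| = r is a circle with center z0 and radius r.
Center = (0, 10), radius = 1

Circle with center (0, 10) and radius 1


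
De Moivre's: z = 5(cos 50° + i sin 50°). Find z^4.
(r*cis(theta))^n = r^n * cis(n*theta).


r^4 = 5^4 = 625
n*theta = 4*50° = 200° = 200° (mod 360)
a = 625*cos(200°) = -587.3079
b = 625*sin(200°) = -213.7626

625 cis(200°) = -587.3079 - 213.7626i


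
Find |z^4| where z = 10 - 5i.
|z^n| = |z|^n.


|z| = sqrt(100+25) = sqrt(125) = 11.1803
|z^4| = |z|^4 = (sqrt(125))^4 = 125^2 = 15625

|z^4| = 15625


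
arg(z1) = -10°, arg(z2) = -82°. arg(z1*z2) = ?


arg(z1*z2) = -10° - 82° = -92°
Normalized to (-180°, 180°]: -92°

-92°


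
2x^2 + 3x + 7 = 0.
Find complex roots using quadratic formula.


disc = 3^2 - 4*2*7 = 9 - 56 = -47
sqrt(|disc|) = sqrt(47) = 6.8557
Real part = -3/(2*2) = -0.7500
Imag part = 6.8557/(2*2) = 1.7139

-0.7500 ± 1.7139i


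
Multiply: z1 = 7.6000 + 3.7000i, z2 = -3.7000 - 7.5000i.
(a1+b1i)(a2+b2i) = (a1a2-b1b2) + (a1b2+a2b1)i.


Real = 7.6*(-3.7) - 3.7*(-7.5) = -28.12 - (-27.75) = -0.37
Imag = 7.6*(-7.5) - (3.7)*3.7 = -57 - (13.69) = -70.69

-0.3700 - 70.6900i


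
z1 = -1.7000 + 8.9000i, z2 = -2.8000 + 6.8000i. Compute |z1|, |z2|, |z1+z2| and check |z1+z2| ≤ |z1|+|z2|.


|z1| = sqrt((-1.7)^2 + 8.9^2) = sqrt(82.1) = 9.0609
|z2| = sqrt((-2.8)^2 + 6.8^2) = sqrt(54.08) = 7.3539
z1+z2 = -4.5000 + 15.7000i
|z1+z2| = sqrt(266.74) = 16.3322
|z1|+|z2| = 9.0609 + 7.3539 = 16.4148

|z1+z2| = 16.3322 ≤ |z1|+|z2| = 16.4148 (verified)


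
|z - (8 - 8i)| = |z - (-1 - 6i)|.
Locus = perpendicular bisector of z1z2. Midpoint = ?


Equal distances means the locus is the perpendicular bisector of z1 and z2.
Midpoint = ((8+(-1))/2, (-8+(-6))/2) = (3.5000, -7.0000)

Perpendicular bisector through (3.5000, -7.0000)


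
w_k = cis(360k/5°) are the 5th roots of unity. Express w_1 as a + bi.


Angle = 360*1/5 = 72°
a = cos(72°) = 0.3090
b = sin(72°) = 0.9511

0.3090 + 0.9511i


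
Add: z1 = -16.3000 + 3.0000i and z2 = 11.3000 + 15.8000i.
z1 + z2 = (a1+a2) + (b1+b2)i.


Real: -16.3 + 11.3 = -5
Imag: 3 + 15.8 = 18.8

-5.0000 + 18.8000i


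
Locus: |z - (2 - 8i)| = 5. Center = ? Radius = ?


|z - z0| = r is a circle with center z0 and radius r.
Center = (2, -8), radius = 5

Circle with center (2, -8) and radius 5


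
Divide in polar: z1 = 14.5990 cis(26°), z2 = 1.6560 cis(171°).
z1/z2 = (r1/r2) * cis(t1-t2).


r = 14.5990 / 1.6560 = 8.8158
theta = 26° - 171° = -145° = 215° (mod 360)

8.8158 cis(215°)


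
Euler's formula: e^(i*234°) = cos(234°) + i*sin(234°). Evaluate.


cos(234°) = -0.5878
sin(234°) = -0.8090

e^(i*234°) = -0.5878 - 0.8090i


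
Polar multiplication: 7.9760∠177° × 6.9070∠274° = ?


r = 7.9760 * 6.9070 = 55.0902
theta = 177° + 274° = 451° = 91° (mod 360)

55.0902 cis(91°)


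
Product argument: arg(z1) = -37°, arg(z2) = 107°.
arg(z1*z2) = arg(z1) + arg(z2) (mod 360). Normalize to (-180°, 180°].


arg(z1*z2) = -37° + 107° = 70°
Normalized to (-180°, 180°]: 70°

70°


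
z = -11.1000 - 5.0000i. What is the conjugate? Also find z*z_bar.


z_bar = -11.1000 + 5.0000i
z*z_bar = (-11.1)^2 + (-5)^2 = 123.21 + 25 = 148.21

z_bar = -11.1000 + 5.0000i, z*z_bar = 148.21


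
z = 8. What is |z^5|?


|z| = sqrt(64+0) = sqrt(64) = 8
|z^5| = |z|^5 = 8^5 = 32768

|z^5| = 32768


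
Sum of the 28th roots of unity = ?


The sum of all 28th roots of unity is 0.
Geometric series: (1 - w^28)/(1 - w) = (1-1)/(1-w) = 0 since w^28 = 1, w ≠ 1.
Alternatively: coefficient of z^27 in z^28 - 1 is 0.

0


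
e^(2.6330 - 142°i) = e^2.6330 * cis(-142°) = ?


e^2.6330 = 13.91545
cos(-142°) = -0.78801
sin(-142°) = -0.61566
Real = 13.91545*(-0.78801) = -10.9655
Imag = 13.91545*(-0.61566) = -8.5672

-10.9655 - 8.5672i


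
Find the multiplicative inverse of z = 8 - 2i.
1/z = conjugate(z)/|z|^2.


|z|^2 = 64+4 = 68
1/z = (8 + 2i)/68

1/z = 0.1176 + 0.0294i


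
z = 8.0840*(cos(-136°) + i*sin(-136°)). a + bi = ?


a = 8.0840*cos(-136°) = 8.0840*(-0.71934) = -5.8151
b = 8.0840*sin(-136°) = 8.0840*(-0.69466) = -5.6156

-5.8151 - 5.6156i


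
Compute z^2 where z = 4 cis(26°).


r^2 = 4^2 = 16
n*theta = 2*26° = 52° = 52° (mod 360)
a = 16*cos(52°) = 9.8506
b = 16*sin(52°) = 12.6082

16 cis(52°) = 9.8506 + 12.6082i


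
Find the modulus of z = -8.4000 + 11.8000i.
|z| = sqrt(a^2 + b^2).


|z| = sqrt((-8.4)^2 + 11.8^2) = sqrt(70.56 + 139.24) = sqrt(209.8) = 14.4845

|z| = 14.4845


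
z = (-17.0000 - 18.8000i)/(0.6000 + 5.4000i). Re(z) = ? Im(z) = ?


Multiply by conjugate: (-17.0000 - 18.8000i)(0.6000 - 5.4000i) / (0.6^2 + 5.4^2)
Numerator real = -17*0.6 - (18.8)*5.4 = -111.72
Numerator imag = -18.8*0.6 - (-17)*5.4 = 80.52
Denominator = 29.52
Re(z) = -111.72/29.52 = -3.7846
Im(z) = 80.52/29.52 = 2.7276

Re(z) = -3.7846, Im(z) = 2.7276


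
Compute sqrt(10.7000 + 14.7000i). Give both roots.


|z| = sqrt(114.49+216.09) = 18.1819
sqrt((|z|+a)/2) = sqrt((18.1819+10.7)/2) = sqrt(14.4409) = 3.8001
sqrt((|z|-a)/2) = sqrt((18.1819-10.7)/2) = sqrt(3.7409) = 1.9341

±(3.8001 + 1.9341i) i.e. 3.8001 + 1.9341i and -3.8001 - 1.9341i


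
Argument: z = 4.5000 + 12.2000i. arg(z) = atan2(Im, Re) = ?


Re = 4.5, Im = 12.2
arg = atan2(12.2, 4.5) = 69.7534 degrees

arg(z) = 69.7534 degrees


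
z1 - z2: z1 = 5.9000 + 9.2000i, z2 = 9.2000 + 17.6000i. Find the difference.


Real: 5.9 - 9.2 = -3.3
Imag: 9.2 - 17.6 = -8.4

-3.3000 - 8.4000i


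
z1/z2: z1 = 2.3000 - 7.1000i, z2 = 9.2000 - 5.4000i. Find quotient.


Conjugate of z2 = 9.2000 + 5.4000i
Numerator: (2.3000 - 7.1000i)(9.2000 + 5.4000i) = 59.5000 - 52.9000i
Denominator: 9.2^2 + (-5.4)^2 = 113.8
Result = (59.5000 - 52.9000i)/113.8

0.5228 - 0.4649i


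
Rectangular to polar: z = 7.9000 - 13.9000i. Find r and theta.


r = sqrt(62.41+193.21) = sqrt(255.62) = 15.9881
theta = atan2(-13.9, 7.9) = -60.3885 degrees

r = 15.9881, theta = -60.3885 degrees


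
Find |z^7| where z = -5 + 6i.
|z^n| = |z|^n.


|z| = sqrt(25+36) = sqrt(61) = 7.8102
|z^7| = |z|^7 = (sqrt(61))^7 = 61^3 * sqrt(61) = 226981*sqrt(61)

|z^7| = 226981*sqrt(61) ≈ 1772778.2817


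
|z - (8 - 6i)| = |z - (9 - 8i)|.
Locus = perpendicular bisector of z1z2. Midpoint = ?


Equal distances means the locus is the perpendicular bisector of z1 and z2.
Midpoint = ((8+9)/2, (-6+(-8))/2) = (8.5000, -7.0000)

Perpendicular bisector through (8.5000, -7.0000)


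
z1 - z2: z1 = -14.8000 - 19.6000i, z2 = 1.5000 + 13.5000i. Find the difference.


Real: -14.8 - 1.5 = -16.3
Imag: -19.6 - 13.5 = -33.1

-16.3000 - 33.1000i


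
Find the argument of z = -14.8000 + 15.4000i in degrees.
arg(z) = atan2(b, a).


Re = -14.8, Im = 15.4
arg = atan2(15.4, -14.8) = 133.8618 degrees

arg(z) = 133.8618 degrees


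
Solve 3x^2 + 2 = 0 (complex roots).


disc = 0^2 - 4*3*2 = 0 - 24 = -24
sqrt(|disc|) = sqrt(24) = 4.8990
Real part = 0/(2*3) = 0
Imag part = 4.8990/(2*3) = 0.8165

0 ± 0.8165i


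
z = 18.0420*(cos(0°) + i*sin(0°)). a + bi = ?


a = 18.0420*cos(0°) = 18.0420*1 = 18.0420
b = 18.0420*sin(0°) = 18.0420*0 = 0

18.0420 + 0i


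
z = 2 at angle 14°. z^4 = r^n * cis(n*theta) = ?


r^4 = 2^4 = 16
n*theta = 4*14° = 56° = 56° (mod 360)
a = 16*cos(56°) = 8.9471
b = 16*sin(56°) = 13.2646

16 cis(56°) = 8.9471 + 13.2646i


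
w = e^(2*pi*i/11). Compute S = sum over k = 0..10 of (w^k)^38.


The roots are w_k = w^k with w = e^(2*pi*i/11), and (w^k)^38 = (w^38)^k.
So S = 1 + u + u^2 + ... + u^(10) with u = w^38.
38 = 3*11 + 5, so 38 is not a multiple of 11: u = (w^11)^3 * w^5 = w^5 ≠ 1 (w is a primitive 11th root), while u^11 = (w^11)^38 = 1.
Geometric series: S = (1 - u^11)/(1 - u) = (1 - 1)/(1 - u) = 0

S = 0


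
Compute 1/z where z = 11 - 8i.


|z|^2 = 121+64 = 185
1/z = (11 + 8i)/185

1/z = 0.0595 + 0.0432i


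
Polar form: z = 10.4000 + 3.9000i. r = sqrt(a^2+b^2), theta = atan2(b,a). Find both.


r = sqrt(108.16+15.21) = sqrt(123.37) = 11.1072
theta = atan2(3.9, 10.4) = 20.5560 degrees

r = 11.1072, theta = 20.5560 degrees


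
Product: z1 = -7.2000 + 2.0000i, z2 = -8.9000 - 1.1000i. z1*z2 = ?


Real = -7.2*(-8.9) - 2*(-1.1) = 64.08 - (-2.2) = 66.28
Imag = -7.2*(-1.1) - (8.9)*2 = 7.92 - (17.8) = -9.88

66.2800 - 9.8800i


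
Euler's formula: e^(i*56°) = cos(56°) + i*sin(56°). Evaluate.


cos(56°) = 0.5592
sin(56°) = 0.8290

e^(i*56°) = 0.5592 + 0.8290i


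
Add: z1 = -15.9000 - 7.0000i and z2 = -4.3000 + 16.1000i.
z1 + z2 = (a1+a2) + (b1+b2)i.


Real: -15.9 - 4.3 = -20.2
Imag: -7 + 16.1 = 9.1

-20.2000 + 9.1000i


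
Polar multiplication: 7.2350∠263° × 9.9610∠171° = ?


r = 7.2350 * 9.9610 = 72.0678
theta = 263° + 171° = 434° = 74° (mod 360)

72.0678 cis(74°)


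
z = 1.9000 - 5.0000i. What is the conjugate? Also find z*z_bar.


z_bar = 1.9000 + 5.0000i
z*z_bar = 1.9^2 + (-5)^2 = 3.61 + 25 = 28.61

z_bar = 1.9000 + 5.0000i, z*z_bar = 28.61


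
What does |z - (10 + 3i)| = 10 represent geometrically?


|z - z0| = r is a circle with center z0 and radius r.
Center = (10, 3), radius = 10

Circle with center (10, 3) and radius 10


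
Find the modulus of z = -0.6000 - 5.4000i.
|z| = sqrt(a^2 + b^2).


|z| = sqrt((-0.6)^2 + (-5.4)^2) = sqrt(0.36 + 29.16) = sqrt(29.52) = 5.4332

|z| = 5.4332


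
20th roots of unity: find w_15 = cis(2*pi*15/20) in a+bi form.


Angle = 360*15/20 = 270°
a = cos(270°) = 0
b = sin(270°) = -1.0000

0 - 1.0000i


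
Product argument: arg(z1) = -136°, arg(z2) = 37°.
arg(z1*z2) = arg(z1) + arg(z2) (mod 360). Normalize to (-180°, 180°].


arg(z1*z2) = -136° + 37° = -99°
Normalized to (-180°, 180°]: -99°

-99°


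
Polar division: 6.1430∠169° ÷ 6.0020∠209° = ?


r = 6.1430 / 6.0020 = 1.0235
theta = 169° - 209° = -40° = 320° (mod 360)

1.0235 cis(320°)


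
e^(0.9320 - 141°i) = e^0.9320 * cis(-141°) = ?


e^0.9320 = 2.5396
cos(-141°) = -0.777146
sin(-141°) = -0.6293
Real = 2.5396*(-0.777146) = -1.9736
Imag = 2.5396*(-0.6293) = -1.5982

-1.9736 - 1.5982i


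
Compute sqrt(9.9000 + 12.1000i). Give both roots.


|z| = sqrt(98.01+146.41) = 15.6339
sqrt((|z|+a)/2) = sqrt((15.6339+9.9)/2) = sqrt(12.7670) = 3.5731
sqrt((|z|-a)/2) = sqrt((15.6339-9.9)/2) = sqrt(2.8670) = 1.6932

±(3.5731 + 1.6932i) i.e. 3.5731 + 1.6932i and -3.5731 - 1.6932i


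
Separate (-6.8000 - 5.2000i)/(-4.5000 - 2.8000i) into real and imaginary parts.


Multiply by conjugate: (-6.8000 - 5.2000i)(-4.5000 + 2.8000i) / ((-4.5)^2 + (-2.8)^2)
Numerator real = -6.8*(-4.5) - (5.2)*(-2.8) = 45.16
Numerator imag = -5.2*(-4.5) - (-6.8)*(-2.8) = 4.36
Denominator = 28.09
Re(z) = 45.16/28.09 = 1.6077
Im(z) = 4.36/28.09 = 0.1552

Re(z) = 1.6077, Im(z) = 0.1552


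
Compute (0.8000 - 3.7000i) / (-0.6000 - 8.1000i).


Conjugate of z2 = -0.6000 + 8.1000i
Numerator: (0.8000 - 3.7000i)(-0.6000 + 8.1000i) = 29.4900 + 8.7000i
Denominator: (-0.6)^2 + (-8.1)^2 = 65.97
Result = (29.4900 + 8.7000i)/65.97

0.4470 + 0.1319i


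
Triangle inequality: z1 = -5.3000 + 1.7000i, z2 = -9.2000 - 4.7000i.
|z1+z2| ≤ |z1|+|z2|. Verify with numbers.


|z1| = sqrt((-5.3)^2 + 1.7^2) = sqrt(30.98) = 5.5660
|z2| = sqrt((-9.2)^2 + (-4.7)^2) = sqrt(106.73) = 10.3310
z1+z2 = -14.5000 - 3.0000i
|z1+z2| = sqrt(219.25) = 14.8071
|z1|+|z2| = 5.5660 + 10.3310 = 15.8970

|z1+z2| = 14.8071 ≤ |z1|+|z2| = 15.8970 (verified)
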